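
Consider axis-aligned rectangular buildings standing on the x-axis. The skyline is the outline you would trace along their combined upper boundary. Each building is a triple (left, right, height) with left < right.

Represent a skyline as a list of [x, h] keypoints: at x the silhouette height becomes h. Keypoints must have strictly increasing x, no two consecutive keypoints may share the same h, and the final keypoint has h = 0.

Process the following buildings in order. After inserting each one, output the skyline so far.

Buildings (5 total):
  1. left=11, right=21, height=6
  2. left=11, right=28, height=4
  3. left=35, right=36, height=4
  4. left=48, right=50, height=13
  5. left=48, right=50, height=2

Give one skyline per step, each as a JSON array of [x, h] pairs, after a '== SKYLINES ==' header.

== SKYLINES ==
[[11,6],[21,0]]
[[11,6],[21,4],[28,0]]
[[11,6],[21,4],[28,0],[35,4],[36,0]]
[[11,6],[21,4],[28,0],[35,4],[36,0],[48,13],[50,0]]
[[11,6],[21,4],[28,0],[35,4],[36,0],[48,13],[50,0]]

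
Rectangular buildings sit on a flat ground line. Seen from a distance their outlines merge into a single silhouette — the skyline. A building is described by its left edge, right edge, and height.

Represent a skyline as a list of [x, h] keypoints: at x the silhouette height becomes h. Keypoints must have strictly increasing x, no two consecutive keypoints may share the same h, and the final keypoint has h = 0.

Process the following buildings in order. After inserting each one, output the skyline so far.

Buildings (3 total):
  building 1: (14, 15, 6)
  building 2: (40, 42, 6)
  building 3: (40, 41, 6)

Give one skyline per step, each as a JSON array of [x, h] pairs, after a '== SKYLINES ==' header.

== SKYLINES ==
[[14,6],[15,0]]
[[14,6],[15,0],[40,6],[42,0]]
[[14,6],[15,0],[40,6],[42,0]]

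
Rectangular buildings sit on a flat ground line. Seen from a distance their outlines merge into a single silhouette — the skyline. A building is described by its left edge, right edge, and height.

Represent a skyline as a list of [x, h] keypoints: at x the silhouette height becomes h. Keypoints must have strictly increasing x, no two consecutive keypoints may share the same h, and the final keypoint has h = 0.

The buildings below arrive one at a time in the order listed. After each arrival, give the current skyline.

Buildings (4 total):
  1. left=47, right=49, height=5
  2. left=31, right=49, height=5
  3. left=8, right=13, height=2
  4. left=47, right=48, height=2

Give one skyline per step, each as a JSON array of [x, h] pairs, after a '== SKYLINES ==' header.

== SKYLINES ==
[[47,5],[49,0]]
[[31,5],[49,0]]
[[8,2],[13,0],[31,5],[49,0]]
[[8,2],[13,0],[31,5],[49,0]]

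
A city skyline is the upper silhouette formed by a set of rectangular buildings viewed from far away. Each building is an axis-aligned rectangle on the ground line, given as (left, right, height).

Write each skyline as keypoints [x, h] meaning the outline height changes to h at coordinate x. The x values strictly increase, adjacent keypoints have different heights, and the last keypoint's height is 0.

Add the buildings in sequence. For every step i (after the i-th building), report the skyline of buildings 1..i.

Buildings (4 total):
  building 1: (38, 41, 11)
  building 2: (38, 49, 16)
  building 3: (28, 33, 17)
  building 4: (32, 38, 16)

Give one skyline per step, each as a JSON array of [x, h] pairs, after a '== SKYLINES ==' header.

== SKYLINES ==
[[38,11],[41,0]]
[[38,16],[49,0]]
[[28,17],[33,0],[38,16],[49,0]]
[[28,17],[33,16],[49,0]]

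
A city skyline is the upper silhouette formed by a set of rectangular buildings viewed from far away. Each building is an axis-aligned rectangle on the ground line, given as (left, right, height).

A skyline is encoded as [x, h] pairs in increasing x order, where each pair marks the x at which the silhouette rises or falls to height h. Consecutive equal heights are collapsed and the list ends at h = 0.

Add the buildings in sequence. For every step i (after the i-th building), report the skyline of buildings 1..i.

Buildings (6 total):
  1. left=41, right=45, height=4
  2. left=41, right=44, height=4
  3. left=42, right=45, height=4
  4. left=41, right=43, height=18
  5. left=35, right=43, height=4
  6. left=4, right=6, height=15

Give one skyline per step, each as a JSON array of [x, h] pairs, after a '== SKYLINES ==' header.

== SKYLINES ==
[[41,4],[45,0]]
[[41,4],[45,0]]
[[41,4],[45,0]]
[[41,18],[43,4],[45,0]]
[[35,4],[41,18],[43,4],[45,0]]
[[4,15],[6,0],[35,4],[41,18],[43,4],[45,0]]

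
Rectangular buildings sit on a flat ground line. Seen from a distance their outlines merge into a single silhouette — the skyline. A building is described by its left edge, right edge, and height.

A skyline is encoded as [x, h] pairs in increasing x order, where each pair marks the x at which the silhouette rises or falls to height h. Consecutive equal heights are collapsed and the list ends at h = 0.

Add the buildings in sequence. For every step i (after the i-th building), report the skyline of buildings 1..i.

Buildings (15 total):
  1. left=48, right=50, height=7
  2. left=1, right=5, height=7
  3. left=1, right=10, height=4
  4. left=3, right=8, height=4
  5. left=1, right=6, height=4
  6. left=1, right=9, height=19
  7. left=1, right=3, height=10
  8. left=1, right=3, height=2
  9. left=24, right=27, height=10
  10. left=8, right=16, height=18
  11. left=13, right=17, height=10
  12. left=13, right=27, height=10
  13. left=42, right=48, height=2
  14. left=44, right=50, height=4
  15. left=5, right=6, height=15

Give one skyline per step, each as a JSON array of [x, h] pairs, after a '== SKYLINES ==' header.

== SKYLINES ==
[[48,7],[50,0]]
[[1,7],[5,0],[48,7],[50,0]]
[[1,7],[5,4],[10,0],[48,7],[50,0]]
[[1,7],[5,4],[10,0],[48,7],[50,0]]
[[1,7],[5,4],[10,0],[48,7],[50,0]]
[[1,19],[9,4],[10,0],[48,7],[50,0]]
[[1,19],[9,4],[10,0],[48,7],[50,0]]
[[1,19],[9,4],[10,0],[48,7],[50,0]]
[[1,19],[9,4],[10,0],[24,10],[27,0],[48,7],[50,0]]
[[1,19],[9,18],[16,0],[24,10],[27,0],[48,7],[50,0]]
[[1,19],[9,18],[16,10],[17,0],[24,10],[27,0],[48,7],[50,0]]
[[1,19],[9,18],[16,10],[27,0],[48,7],[50,0]]
[[1,19],[9,18],[16,10],[27,0],[42,2],[48,7],[50,0]]
[[1,19],[9,18],[16,10],[27,0],[42,2],[44,4],[48,7],[50,0]]
[[1,19],[9,18],[16,10],[27,0],[42,2],[44,4],[48,7],[50,0]]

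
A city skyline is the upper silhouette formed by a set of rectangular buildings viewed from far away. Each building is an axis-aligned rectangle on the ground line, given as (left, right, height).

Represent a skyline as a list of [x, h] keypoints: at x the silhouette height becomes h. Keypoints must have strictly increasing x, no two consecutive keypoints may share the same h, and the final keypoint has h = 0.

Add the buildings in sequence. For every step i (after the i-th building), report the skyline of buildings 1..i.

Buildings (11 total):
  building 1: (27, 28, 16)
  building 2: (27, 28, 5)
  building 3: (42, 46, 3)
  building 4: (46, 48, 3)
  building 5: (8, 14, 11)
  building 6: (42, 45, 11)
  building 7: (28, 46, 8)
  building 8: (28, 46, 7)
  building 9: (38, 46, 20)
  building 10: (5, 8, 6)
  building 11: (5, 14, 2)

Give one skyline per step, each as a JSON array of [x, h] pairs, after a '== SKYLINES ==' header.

== SKYLINES ==
[[27,16],[28,0]]
[[27,16],[28,0]]
[[27,16],[28,0],[42,3],[46,0]]
[[27,16],[28,0],[42,3],[48,0]]
[[8,11],[14,0],[27,16],[28,0],[42,3],[48,0]]
[[8,11],[14,0],[27,16],[28,0],[42,11],[45,3],[48,0]]
[[8,11],[14,0],[27,16],[28,8],[42,11],[45,8],[46,3],[48,0]]
[[8,11],[14,0],[27,16],[28,8],[42,11],[45,8],[46,3],[48,0]]
[[8,11],[14,0],[27,16],[28,8],[38,20],[46,3],[48,0]]
[[5,6],[8,11],[14,0],[27,16],[28,8],[38,20],[46,3],[48,0]]
[[5,6],[8,11],[14,0],[27,16],[28,8],[38,20],[46,3],[48,0]]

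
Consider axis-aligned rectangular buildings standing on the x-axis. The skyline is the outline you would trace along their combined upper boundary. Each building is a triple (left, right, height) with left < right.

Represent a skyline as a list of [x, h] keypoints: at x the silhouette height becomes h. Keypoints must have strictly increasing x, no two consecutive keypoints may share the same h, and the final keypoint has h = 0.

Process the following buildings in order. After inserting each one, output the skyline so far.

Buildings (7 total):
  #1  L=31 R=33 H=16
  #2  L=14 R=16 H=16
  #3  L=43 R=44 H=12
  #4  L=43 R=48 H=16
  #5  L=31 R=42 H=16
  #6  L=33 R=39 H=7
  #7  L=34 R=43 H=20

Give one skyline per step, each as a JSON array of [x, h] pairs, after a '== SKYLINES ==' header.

== SKYLINES ==
[[31,16],[33,0]]
[[14,16],[16,0],[31,16],[33,0]]
[[14,16],[16,0],[31,16],[33,0],[43,12],[44,0]]
[[14,16],[16,0],[31,16],[33,0],[43,16],[48,0]]
[[14,16],[16,0],[31,16],[42,0],[43,16],[48,0]]
[[14,16],[16,0],[31,16],[42,0],[43,16],[48,0]]
[[14,16],[16,0],[31,16],[34,20],[43,16],[48,0]]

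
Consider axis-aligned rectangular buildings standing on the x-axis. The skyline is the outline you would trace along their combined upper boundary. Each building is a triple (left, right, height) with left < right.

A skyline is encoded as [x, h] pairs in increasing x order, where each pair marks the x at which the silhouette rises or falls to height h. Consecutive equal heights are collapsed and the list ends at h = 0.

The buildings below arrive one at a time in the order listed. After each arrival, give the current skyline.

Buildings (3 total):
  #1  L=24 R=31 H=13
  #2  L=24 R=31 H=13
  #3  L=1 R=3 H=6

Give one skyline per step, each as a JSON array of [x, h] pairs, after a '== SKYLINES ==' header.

== SKYLINES ==
[[24,13],[31,0]]
[[24,13],[31,0]]
[[1,6],[3,0],[24,13],[31,0]]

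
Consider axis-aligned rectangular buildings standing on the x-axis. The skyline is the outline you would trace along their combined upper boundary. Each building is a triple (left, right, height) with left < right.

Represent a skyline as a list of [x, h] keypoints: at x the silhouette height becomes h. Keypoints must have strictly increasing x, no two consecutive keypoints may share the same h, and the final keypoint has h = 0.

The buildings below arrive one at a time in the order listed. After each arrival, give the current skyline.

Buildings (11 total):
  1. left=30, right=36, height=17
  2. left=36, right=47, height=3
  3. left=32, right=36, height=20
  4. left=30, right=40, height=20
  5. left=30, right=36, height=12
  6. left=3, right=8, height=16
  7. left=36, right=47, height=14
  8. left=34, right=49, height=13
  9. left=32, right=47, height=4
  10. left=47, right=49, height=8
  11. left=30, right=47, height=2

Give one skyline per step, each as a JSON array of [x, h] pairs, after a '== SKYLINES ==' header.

== SKYLINES ==
[[30,17],[36,0]]
[[30,17],[36,3],[47,0]]
[[30,17],[32,20],[36,3],[47,0]]
[[30,20],[40,3],[47,0]]
[[30,20],[40,3],[47,0]]
[[3,16],[8,0],[30,20],[40,3],[47,0]]
[[3,16],[8,0],[30,20],[40,14],[47,0]]
[[3,16],[8,0],[30,20],[40,14],[47,13],[49,0]]
[[3,16],[8,0],[30,20],[40,14],[47,13],[49,0]]
[[3,16],[8,0],[30,20],[40,14],[47,13],[49,0]]
[[3,16],[8,0],[30,20],[40,14],[47,13],[49,0]]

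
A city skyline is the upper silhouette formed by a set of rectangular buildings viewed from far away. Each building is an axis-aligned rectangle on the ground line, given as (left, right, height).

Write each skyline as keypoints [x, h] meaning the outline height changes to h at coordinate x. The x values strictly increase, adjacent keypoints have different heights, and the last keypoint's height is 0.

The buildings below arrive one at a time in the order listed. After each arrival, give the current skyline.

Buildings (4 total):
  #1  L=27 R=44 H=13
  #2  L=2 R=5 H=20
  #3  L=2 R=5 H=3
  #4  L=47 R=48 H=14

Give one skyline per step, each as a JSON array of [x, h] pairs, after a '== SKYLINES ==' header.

== SKYLINES ==
[[27,13],[44,0]]
[[2,20],[5,0],[27,13],[44,0]]
[[2,20],[5,0],[27,13],[44,0]]
[[2,20],[5,0],[27,13],[44,0],[47,14],[48,0]]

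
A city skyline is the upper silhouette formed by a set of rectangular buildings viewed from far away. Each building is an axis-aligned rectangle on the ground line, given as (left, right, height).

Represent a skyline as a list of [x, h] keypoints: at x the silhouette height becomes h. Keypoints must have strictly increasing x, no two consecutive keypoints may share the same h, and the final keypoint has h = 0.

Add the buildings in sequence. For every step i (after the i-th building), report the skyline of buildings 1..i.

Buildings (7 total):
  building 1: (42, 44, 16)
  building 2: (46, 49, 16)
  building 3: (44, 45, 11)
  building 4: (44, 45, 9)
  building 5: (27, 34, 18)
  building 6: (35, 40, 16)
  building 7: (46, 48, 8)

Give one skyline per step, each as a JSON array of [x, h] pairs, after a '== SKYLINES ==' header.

== SKYLINES ==
[[42,16],[44,0]]
[[42,16],[44,0],[46,16],[49,0]]
[[42,16],[44,11],[45,0],[46,16],[49,0]]
[[42,16],[44,11],[45,0],[46,16],[49,0]]
[[27,18],[34,0],[42,16],[44,11],[45,0],[46,16],[49,0]]
[[27,18],[34,0],[35,16],[40,0],[42,16],[44,11],[45,0],[46,16],[49,0]]
[[27,18],[34,0],[35,16],[40,0],[42,16],[44,11],[45,0],[46,16],[49,0]]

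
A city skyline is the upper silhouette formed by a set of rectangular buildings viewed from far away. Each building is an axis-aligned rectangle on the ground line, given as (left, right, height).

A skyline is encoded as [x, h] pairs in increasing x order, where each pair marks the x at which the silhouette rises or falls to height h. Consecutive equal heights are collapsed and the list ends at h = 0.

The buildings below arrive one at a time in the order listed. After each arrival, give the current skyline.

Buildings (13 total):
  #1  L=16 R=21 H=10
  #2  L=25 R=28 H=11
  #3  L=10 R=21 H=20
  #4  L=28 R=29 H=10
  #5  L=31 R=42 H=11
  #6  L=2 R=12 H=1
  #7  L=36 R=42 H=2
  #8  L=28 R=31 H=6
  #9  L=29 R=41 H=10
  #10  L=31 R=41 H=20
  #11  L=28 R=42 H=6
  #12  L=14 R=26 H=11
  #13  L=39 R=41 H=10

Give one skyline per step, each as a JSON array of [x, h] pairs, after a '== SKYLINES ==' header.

== SKYLINES ==
[[16,10],[21,0]]
[[16,10],[21,0],[25,11],[28,0]]
[[10,20],[21,0],[25,11],[28,0]]
[[10,20],[21,0],[25,11],[28,10],[29,0]]
[[10,20],[21,0],[25,11],[28,10],[29,0],[31,11],[42,0]]
[[2,1],[10,20],[21,0],[25,11],[28,10],[29,0],[31,11],[42,0]]
[[2,1],[10,20],[21,0],[25,11],[28,10],[29,0],[31,11],[42,0]]
[[2,1],[10,20],[21,0],[25,11],[28,10],[29,6],[31,11],[42,0]]
[[2,1],[10,20],[21,0],[25,11],[28,10],[31,11],[42,0]]
[[2,1],[10,20],[21,0],[25,11],[28,10],[31,20],[41,11],[42,0]]
[[2,1],[10,20],[21,0],[25,11],[28,10],[31,20],[41,11],[42,0]]
[[2,1],[10,20],[21,11],[28,10],[31,20],[41,11],[42,0]]
[[2,1],[10,20],[21,11],[28,10],[31,20],[41,11],[42,0]]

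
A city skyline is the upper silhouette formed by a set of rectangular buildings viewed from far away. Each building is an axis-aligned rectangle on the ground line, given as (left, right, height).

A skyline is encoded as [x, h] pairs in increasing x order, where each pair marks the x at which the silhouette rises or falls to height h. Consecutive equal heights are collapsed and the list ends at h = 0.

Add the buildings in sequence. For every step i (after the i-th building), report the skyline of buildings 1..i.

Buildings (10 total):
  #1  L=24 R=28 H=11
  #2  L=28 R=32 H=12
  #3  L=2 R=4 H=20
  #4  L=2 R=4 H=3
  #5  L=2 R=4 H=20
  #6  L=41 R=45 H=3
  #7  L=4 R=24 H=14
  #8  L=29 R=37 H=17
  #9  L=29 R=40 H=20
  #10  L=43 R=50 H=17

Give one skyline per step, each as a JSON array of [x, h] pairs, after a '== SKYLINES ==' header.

== SKYLINES ==
[[24,11],[28,0]]
[[24,11],[28,12],[32,0]]
[[2,20],[4,0],[24,11],[28,12],[32,0]]
[[2,20],[4,0],[24,11],[28,12],[32,0]]
[[2,20],[4,0],[24,11],[28,12],[32,0]]
[[2,20],[4,0],[24,11],[28,12],[32,0],[41,3],[45,0]]
[[2,20],[4,14],[24,11],[28,12],[32,0],[41,3],[45,0]]
[[2,20],[4,14],[24,11],[28,12],[29,17],[37,0],[41,3],[45,0]]
[[2,20],[4,14],[24,11],[28,12],[29,20],[40,0],[41,3],[45,0]]
[[2,20],[4,14],[24,11],[28,12],[29,20],[40,0],[41,3],[43,17],[50,0]]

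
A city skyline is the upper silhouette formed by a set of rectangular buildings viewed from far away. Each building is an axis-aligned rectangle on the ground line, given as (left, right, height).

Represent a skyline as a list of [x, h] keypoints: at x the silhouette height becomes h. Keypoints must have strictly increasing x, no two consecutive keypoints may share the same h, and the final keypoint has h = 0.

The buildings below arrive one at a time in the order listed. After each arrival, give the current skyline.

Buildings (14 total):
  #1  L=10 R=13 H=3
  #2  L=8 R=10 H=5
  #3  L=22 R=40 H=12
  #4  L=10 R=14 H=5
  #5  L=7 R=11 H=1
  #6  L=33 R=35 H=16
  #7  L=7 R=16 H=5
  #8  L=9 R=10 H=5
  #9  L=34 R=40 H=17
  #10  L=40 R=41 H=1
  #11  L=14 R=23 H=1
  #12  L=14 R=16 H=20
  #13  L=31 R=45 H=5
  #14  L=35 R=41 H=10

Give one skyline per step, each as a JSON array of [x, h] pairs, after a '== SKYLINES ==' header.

== SKYLINES ==
[[10,3],[13,0]]
[[8,5],[10,3],[13,0]]
[[8,5],[10,3],[13,0],[22,12],[40,0]]
[[8,5],[14,0],[22,12],[40,0]]
[[7,1],[8,5],[14,0],[22,12],[40,0]]
[[7,1],[8,5],[14,0],[22,12],[33,16],[35,12],[40,0]]
[[7,5],[16,0],[22,12],[33,16],[35,12],[40,0]]
[[7,5],[16,0],[22,12],[33,16],[35,12],[40,0]]
[[7,5],[16,0],[22,12],[33,16],[34,17],[40,0]]
[[7,5],[16,0],[22,12],[33,16],[34,17],[40,1],[41,0]]
[[7,5],[16,1],[22,12],[33,16],[34,17],[40,1],[41,0]]
[[7,5],[14,20],[16,1],[22,12],[33,16],[34,17],[40,1],[41,0]]
[[7,5],[14,20],[16,1],[22,12],[33,16],[34,17],[40,5],[45,0]]
[[7,5],[14,20],[16,1],[22,12],[33,16],[34,17],[40,10],[41,5],[45,0]]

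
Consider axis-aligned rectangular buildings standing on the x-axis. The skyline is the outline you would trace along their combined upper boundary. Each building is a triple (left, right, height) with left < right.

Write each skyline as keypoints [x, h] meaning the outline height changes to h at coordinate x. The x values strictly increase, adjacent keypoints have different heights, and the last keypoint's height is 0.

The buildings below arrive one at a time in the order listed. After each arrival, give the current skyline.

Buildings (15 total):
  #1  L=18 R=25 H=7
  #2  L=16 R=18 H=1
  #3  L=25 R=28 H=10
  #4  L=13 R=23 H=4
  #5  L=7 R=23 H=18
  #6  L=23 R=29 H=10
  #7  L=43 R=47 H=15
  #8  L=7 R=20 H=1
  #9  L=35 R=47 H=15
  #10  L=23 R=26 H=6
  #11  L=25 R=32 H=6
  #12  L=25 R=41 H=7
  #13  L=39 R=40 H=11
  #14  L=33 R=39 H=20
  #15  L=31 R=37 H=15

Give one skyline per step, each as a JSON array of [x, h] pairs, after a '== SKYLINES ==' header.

== SKYLINES ==
[[18,7],[25,0]]
[[16,1],[18,7],[25,0]]
[[16,1],[18,7],[25,10],[28,0]]
[[13,4],[18,7],[25,10],[28,0]]
[[7,18],[23,7],[25,10],[28,0]]
[[7,18],[23,10],[29,0]]
[[7,18],[23,10],[29,0],[43,15],[47,0]]
[[7,18],[23,10],[29,0],[43,15],[47,0]]
[[7,18],[23,10],[29,0],[35,15],[47,0]]
[[7,18],[23,10],[29,0],[35,15],[47,0]]
[[7,18],[23,10],[29,6],[32,0],[35,15],[47,0]]
[[7,18],[23,10],[29,7],[35,15],[47,0]]
[[7,18],[23,10],[29,7],[35,15],[47,0]]
[[7,18],[23,10],[29,7],[33,20],[39,15],[47,0]]
[[7,18],[23,10],[29,7],[31,15],[33,20],[39,15],[47,0]]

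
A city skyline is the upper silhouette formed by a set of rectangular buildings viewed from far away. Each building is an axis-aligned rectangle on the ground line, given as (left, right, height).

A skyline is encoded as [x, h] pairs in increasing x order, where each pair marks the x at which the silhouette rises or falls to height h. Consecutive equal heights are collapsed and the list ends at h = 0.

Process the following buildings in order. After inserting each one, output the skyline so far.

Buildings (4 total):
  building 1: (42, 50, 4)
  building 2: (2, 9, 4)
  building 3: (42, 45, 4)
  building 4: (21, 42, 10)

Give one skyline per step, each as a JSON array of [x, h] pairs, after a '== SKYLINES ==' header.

== SKYLINES ==
[[42,4],[50,0]]
[[2,4],[9,0],[42,4],[50,0]]
[[2,4],[9,0],[42,4],[50,0]]
[[2,4],[9,0],[21,10],[42,4],[50,0]]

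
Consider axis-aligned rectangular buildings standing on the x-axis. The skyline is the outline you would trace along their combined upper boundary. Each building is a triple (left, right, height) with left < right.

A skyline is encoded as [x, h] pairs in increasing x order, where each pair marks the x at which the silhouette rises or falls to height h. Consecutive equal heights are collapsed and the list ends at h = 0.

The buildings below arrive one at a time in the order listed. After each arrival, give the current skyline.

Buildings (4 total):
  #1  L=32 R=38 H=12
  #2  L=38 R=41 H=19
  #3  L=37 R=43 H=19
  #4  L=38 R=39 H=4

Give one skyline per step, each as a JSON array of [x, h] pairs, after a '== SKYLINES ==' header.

== SKYLINES ==
[[32,12],[38,0]]
[[32,12],[38,19],[41,0]]
[[32,12],[37,19],[43,0]]
[[32,12],[37,19],[43,0]]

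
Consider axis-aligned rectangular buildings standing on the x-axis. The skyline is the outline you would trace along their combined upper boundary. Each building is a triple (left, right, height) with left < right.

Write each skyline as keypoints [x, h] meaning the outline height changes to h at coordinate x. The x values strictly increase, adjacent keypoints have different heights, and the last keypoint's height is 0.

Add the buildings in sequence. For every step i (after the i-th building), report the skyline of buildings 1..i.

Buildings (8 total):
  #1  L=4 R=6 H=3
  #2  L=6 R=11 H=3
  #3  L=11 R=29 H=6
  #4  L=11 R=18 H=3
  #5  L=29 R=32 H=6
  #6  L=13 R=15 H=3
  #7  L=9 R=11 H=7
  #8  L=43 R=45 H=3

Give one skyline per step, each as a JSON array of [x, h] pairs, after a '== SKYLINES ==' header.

== SKYLINES ==
[[4,3],[6,0]]
[[4,3],[11,0]]
[[4,3],[11,6],[29,0]]
[[4,3],[11,6],[29,0]]
[[4,3],[11,6],[32,0]]
[[4,3],[11,6],[32,0]]
[[4,3],[9,7],[11,6],[32,0]]
[[4,3],[9,7],[11,6],[32,0],[43,3],[45,0]]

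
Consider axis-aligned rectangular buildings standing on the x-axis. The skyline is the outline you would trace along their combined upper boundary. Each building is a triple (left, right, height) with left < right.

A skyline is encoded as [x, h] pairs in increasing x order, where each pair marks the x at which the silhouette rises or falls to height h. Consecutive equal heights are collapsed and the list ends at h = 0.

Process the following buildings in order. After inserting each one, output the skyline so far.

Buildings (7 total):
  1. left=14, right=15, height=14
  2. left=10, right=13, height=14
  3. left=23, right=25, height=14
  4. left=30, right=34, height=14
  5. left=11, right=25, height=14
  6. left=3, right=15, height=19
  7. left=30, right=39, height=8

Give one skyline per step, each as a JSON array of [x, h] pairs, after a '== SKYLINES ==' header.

== SKYLINES ==
[[14,14],[15,0]]
[[10,14],[13,0],[14,14],[15,0]]
[[10,14],[13,0],[14,14],[15,0],[23,14],[25,0]]
[[10,14],[13,0],[14,14],[15,0],[23,14],[25,0],[30,14],[34,0]]
[[10,14],[25,0],[30,14],[34,0]]
[[3,19],[15,14],[25,0],[30,14],[34,0]]
[[3,19],[15,14],[25,0],[30,14],[34,8],[39,0]]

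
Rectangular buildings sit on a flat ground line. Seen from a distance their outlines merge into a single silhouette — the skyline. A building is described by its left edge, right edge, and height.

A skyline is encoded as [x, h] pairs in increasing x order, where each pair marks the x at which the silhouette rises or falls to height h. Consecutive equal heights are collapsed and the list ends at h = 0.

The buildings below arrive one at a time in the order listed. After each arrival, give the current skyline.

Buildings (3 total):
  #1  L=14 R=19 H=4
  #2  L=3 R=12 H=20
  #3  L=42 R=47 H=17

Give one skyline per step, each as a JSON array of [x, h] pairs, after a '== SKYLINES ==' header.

== SKYLINES ==
[[14,4],[19,0]]
[[3,20],[12,0],[14,4],[19,0]]
[[3,20],[12,0],[14,4],[19,0],[42,17],[47,0]]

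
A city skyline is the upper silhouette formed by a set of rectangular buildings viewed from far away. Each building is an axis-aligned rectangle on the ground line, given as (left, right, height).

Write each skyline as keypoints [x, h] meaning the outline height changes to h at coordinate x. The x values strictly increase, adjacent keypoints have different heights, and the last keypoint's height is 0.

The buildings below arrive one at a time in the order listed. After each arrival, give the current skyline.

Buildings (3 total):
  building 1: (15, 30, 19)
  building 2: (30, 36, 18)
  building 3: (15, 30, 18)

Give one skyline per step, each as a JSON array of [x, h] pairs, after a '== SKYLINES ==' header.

== SKYLINES ==
[[15,19],[30,0]]
[[15,19],[30,18],[36,0]]
[[15,19],[30,18],[36,0]]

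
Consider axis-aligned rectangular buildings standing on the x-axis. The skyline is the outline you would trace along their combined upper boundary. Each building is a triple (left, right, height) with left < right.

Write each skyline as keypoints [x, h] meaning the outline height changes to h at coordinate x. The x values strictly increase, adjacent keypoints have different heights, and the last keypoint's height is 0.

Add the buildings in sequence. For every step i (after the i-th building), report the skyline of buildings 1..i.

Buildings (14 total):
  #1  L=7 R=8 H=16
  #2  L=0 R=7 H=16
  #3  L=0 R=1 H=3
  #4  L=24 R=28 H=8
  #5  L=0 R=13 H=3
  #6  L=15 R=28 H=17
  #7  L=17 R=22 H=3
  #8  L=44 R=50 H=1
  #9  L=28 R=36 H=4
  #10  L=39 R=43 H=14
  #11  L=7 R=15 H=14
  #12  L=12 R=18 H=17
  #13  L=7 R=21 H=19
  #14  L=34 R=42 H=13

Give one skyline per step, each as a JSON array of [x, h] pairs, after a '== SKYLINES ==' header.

== SKYLINES ==
[[7,16],[8,0]]
[[0,16],[8,0]]
[[0,16],[8,0]]
[[0,16],[8,0],[24,8],[28,0]]
[[0,16],[8,3],[13,0],[24,8],[28,0]]
[[0,16],[8,3],[13,0],[15,17],[28,0]]
[[0,16],[8,3],[13,0],[15,17],[28,0]]
[[0,16],[8,3],[13,0],[15,17],[28,0],[44,1],[50,0]]
[[0,16],[8,3],[13,0],[15,17],[28,4],[36,0],[44,1],[50,0]]
[[0,16],[8,3],[13,0],[15,17],[28,4],[36,0],[39,14],[43,0],[44,1],[50,0]]
[[0,16],[8,14],[15,17],[28,4],[36,0],[39,14],[43,0],[44,1],[50,0]]
[[0,16],[8,14],[12,17],[28,4],[36,0],[39,14],[43,0],[44,1],[50,0]]
[[0,16],[7,19],[21,17],[28,4],[36,0],[39,14],[43,0],[44,1],[50,0]]
[[0,16],[7,19],[21,17],[28,4],[34,13],[39,14],[43,0],[44,1],[50,0]]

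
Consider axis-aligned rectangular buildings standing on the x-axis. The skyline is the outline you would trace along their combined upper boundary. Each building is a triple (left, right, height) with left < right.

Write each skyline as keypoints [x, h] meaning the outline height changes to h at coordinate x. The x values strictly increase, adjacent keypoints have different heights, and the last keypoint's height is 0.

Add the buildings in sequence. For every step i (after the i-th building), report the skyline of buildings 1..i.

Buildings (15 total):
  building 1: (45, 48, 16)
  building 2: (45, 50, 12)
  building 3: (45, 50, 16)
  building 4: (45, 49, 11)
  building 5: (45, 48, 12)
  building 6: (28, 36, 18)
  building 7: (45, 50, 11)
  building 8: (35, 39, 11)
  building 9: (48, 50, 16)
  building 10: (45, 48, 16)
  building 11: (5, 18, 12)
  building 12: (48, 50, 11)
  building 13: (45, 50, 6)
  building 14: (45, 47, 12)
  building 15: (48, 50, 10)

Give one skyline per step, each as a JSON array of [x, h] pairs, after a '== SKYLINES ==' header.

== SKYLINES ==
[[45,16],[48,0]]
[[45,16],[48,12],[50,0]]
[[45,16],[50,0]]
[[45,16],[50,0]]
[[45,16],[50,0]]
[[28,18],[36,0],[45,16],[50,0]]
[[28,18],[36,0],[45,16],[50,0]]
[[28,18],[36,11],[39,0],[45,16],[50,0]]
[[28,18],[36,11],[39,0],[45,16],[50,0]]
[[28,18],[36,11],[39,0],[45,16],[50,0]]
[[5,12],[18,0],[28,18],[36,11],[39,0],[45,16],[50,0]]
[[5,12],[18,0],[28,18],[36,11],[39,0],[45,16],[50,0]]
[[5,12],[18,0],[28,18],[36,11],[39,0],[45,16],[50,0]]
[[5,12],[18,0],[28,18],[36,11],[39,0],[45,16],[50,0]]
[[5,12],[18,0],[28,18],[36,11],[39,0],[45,16],[50,0]]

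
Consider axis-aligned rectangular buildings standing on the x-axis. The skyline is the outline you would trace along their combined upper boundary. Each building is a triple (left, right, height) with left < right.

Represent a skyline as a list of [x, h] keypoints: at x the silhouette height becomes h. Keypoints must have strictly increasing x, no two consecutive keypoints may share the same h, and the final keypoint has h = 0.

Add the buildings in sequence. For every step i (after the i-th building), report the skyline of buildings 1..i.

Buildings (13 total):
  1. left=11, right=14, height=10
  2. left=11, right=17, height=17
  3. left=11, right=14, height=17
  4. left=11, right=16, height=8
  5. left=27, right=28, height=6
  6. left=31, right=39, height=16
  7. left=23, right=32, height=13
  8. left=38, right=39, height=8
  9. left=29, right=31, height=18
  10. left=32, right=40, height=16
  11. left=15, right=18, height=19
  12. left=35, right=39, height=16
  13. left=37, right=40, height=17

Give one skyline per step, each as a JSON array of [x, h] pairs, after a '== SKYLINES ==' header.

== SKYLINES ==
[[11,10],[14,0]]
[[11,17],[17,0]]
[[11,17],[17,0]]
[[11,17],[17,0]]
[[11,17],[17,0],[27,6],[28,0]]
[[11,17],[17,0],[27,6],[28,0],[31,16],[39,0]]
[[11,17],[17,0],[23,13],[31,16],[39,0]]
[[11,17],[17,0],[23,13],[31,16],[39,0]]
[[11,17],[17,0],[23,13],[29,18],[31,16],[39,0]]
[[11,17],[17,0],[23,13],[29,18],[31,16],[40,0]]
[[11,17],[15,19],[18,0],[23,13],[29,18],[31,16],[40,0]]
[[11,17],[15,19],[18,0],[23,13],[29,18],[31,16],[40,0]]
[[11,17],[15,19],[18,0],[23,13],[29,18],[31,16],[37,17],[40,0]]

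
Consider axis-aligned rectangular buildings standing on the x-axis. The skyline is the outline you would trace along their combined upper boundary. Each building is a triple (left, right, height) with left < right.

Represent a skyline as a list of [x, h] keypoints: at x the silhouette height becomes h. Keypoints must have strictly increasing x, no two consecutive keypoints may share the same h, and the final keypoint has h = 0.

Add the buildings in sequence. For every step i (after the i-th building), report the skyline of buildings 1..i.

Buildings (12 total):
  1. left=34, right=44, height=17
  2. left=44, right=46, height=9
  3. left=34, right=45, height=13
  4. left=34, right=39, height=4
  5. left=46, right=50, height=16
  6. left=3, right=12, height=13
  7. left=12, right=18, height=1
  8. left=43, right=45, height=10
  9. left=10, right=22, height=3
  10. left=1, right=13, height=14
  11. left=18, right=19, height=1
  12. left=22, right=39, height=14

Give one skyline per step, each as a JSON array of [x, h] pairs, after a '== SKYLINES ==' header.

== SKYLINES ==
[[34,17],[44,0]]
[[34,17],[44,9],[46,0]]
[[34,17],[44,13],[45,9],[46,0]]
[[34,17],[44,13],[45,9],[46,0]]
[[34,17],[44,13],[45,9],[46,16],[50,0]]
[[3,13],[12,0],[34,17],[44,13],[45,9],[46,16],[50,0]]
[[3,13],[12,1],[18,0],[34,17],[44,13],[45,9],[46,16],[50,0]]
[[3,13],[12,1],[18,0],[34,17],[44,13],[45,9],[46,16],[50,0]]
[[3,13],[12,3],[22,0],[34,17],[44,13],[45,9],[46,16],[50,0]]
[[1,14],[13,3],[22,0],[34,17],[44,13],[45,9],[46,16],[50,0]]
[[1,14],[13,3],[22,0],[34,17],[44,13],[45,9],[46,16],[50,0]]
[[1,14],[13,3],[22,14],[34,17],[44,13],[45,9],[46,16],[50,0]]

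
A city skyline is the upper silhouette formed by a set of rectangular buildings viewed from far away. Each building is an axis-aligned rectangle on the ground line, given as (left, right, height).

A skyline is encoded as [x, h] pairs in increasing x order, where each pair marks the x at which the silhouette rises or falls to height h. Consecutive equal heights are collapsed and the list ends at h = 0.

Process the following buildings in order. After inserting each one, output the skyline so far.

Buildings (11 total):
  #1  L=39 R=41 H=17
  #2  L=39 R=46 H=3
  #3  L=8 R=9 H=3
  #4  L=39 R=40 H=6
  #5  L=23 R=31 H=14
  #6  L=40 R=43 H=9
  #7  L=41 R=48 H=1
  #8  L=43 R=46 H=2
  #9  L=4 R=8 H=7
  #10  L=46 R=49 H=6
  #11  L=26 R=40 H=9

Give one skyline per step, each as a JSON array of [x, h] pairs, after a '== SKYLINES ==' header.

== SKYLINES ==
[[39,17],[41,0]]
[[39,17],[41,3],[46,0]]
[[8,3],[9,0],[39,17],[41,3],[46,0]]
[[8,3],[9,0],[39,17],[41,3],[46,0]]
[[8,3],[9,0],[23,14],[31,0],[39,17],[41,3],[46,0]]
[[8,3],[9,0],[23,14],[31,0],[39,17],[41,9],[43,3],[46,0]]
[[8,3],[9,0],[23,14],[31,0],[39,17],[41,9],[43,3],[46,1],[48,0]]
[[8,3],[9,0],[23,14],[31,0],[39,17],[41,9],[43,3],[46,1],[48,0]]
[[4,7],[8,3],[9,0],[23,14],[31,0],[39,17],[41,9],[43,3],[46,1],[48,0]]
[[4,7],[8,3],[9,0],[23,14],[31,0],[39,17],[41,9],[43,3],[46,6],[49,0]]
[[4,7],[8,3],[9,0],[23,14],[31,9],[39,17],[41,9],[43,3],[46,6],[49,0]]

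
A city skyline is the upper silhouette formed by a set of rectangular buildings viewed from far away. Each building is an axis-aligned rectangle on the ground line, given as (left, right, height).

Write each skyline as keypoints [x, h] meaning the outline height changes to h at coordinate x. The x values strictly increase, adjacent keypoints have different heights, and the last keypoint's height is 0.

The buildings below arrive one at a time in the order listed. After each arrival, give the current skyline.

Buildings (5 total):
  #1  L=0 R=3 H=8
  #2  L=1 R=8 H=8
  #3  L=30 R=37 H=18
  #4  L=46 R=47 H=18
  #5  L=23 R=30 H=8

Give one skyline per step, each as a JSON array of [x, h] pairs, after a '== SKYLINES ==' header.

== SKYLINES ==
[[0,8],[3,0]]
[[0,8],[8,0]]
[[0,8],[8,0],[30,18],[37,0]]
[[0,8],[8,0],[30,18],[37,0],[46,18],[47,0]]
[[0,8],[8,0],[23,8],[30,18],[37,0],[46,18],[47,0]]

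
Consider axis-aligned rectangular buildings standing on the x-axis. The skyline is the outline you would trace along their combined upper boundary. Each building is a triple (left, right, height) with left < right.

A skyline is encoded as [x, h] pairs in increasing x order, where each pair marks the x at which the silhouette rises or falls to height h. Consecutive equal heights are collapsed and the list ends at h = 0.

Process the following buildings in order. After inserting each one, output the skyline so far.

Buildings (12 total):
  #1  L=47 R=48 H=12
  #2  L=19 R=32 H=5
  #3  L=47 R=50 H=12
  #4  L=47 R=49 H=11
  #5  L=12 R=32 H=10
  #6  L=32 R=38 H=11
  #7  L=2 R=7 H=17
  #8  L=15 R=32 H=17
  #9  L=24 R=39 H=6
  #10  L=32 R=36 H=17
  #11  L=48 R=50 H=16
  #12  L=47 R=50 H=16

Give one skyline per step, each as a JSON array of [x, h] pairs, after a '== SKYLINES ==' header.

== SKYLINES ==
[[47,12],[48,0]]
[[19,5],[32,0],[47,12],[48,0]]
[[19,5],[32,0],[47,12],[50,0]]
[[19,5],[32,0],[47,12],[50,0]]
[[12,10],[32,0],[47,12],[50,0]]
[[12,10],[32,11],[38,0],[47,12],[50,0]]
[[2,17],[7,0],[12,10],[32,11],[38,0],[47,12],[50,0]]
[[2,17],[7,0],[12,10],[15,17],[32,11],[38,0],[47,12],[50,0]]
[[2,17],[7,0],[12,10],[15,17],[32,11],[38,6],[39,0],[47,12],[50,0]]
[[2,17],[7,0],[12,10],[15,17],[36,11],[38,6],[39,0],[47,12],[50,0]]
[[2,17],[7,0],[12,10],[15,17],[36,11],[38,6],[39,0],[47,12],[48,16],[50,0]]
[[2,17],[7,0],[12,10],[15,17],[36,11],[38,6],[39,0],[47,16],[50,0]]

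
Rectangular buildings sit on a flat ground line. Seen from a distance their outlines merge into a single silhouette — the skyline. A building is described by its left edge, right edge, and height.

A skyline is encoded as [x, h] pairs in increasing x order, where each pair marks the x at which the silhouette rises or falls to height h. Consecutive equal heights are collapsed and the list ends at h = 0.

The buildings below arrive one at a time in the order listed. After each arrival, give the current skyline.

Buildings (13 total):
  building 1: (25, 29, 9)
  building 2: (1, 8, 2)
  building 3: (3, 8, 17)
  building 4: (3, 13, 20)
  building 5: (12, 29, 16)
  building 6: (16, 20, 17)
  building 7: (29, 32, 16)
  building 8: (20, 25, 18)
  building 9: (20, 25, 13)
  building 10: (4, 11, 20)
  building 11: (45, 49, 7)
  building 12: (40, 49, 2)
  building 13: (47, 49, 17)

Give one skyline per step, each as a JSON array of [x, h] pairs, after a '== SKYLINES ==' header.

== SKYLINES ==
[[25,9],[29,0]]
[[1,2],[8,0],[25,9],[29,0]]
[[1,2],[3,17],[8,0],[25,9],[29,0]]
[[1,2],[3,20],[13,0],[25,9],[29,0]]
[[1,2],[3,20],[13,16],[29,0]]
[[1,2],[3,20],[13,16],[16,17],[20,16],[29,0]]
[[1,2],[3,20],[13,16],[16,17],[20,16],[32,0]]
[[1,2],[3,20],[13,16],[16,17],[20,18],[25,16],[32,0]]
[[1,2],[3,20],[13,16],[16,17],[20,18],[25,16],[32,0]]
[[1,2],[3,20],[13,16],[16,17],[20,18],[25,16],[32,0]]
[[1,2],[3,20],[13,16],[16,17],[20,18],[25,16],[32,0],[45,7],[49,0]]
[[1,2],[3,20],[13,16],[16,17],[20,18],[25,16],[32,0],[40,2],[45,7],[49,0]]
[[1,2],[3,20],[13,16],[16,17],[20,18],[25,16],[32,0],[40,2],[45,7],[47,17],[49,0]]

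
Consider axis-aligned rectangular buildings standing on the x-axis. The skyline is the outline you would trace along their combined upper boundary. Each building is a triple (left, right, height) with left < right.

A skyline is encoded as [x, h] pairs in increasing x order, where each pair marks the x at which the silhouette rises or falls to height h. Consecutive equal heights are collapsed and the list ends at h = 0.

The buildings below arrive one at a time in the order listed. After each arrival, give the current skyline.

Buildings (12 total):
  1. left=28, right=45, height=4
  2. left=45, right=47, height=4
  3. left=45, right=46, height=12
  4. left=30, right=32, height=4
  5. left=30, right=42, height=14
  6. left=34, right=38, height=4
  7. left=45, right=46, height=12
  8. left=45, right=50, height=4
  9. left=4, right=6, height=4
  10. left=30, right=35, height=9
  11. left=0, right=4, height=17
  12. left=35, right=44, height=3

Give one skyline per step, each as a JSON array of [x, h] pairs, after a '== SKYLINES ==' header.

== SKYLINES ==
[[28,4],[45,0]]
[[28,4],[47,0]]
[[28,4],[45,12],[46,4],[47,0]]
[[28,4],[45,12],[46,4],[47,0]]
[[28,4],[30,14],[42,4],[45,12],[46,4],[47,0]]
[[28,4],[30,14],[42,4],[45,12],[46,4],[47,0]]
[[28,4],[30,14],[42,4],[45,12],[46,4],[47,0]]
[[28,4],[30,14],[42,4],[45,12],[46,4],[50,0]]
[[4,4],[6,0],[28,4],[30,14],[42,4],[45,12],[46,4],[50,0]]
[[4,4],[6,0],[28,4],[30,14],[42,4],[45,12],[46,4],[50,0]]
[[0,17],[4,4],[6,0],[28,4],[30,14],[42,4],[45,12],[46,4],[50,0]]
[[0,17],[4,4],[6,0],[28,4],[30,14],[42,4],[45,12],[46,4],[50,0]]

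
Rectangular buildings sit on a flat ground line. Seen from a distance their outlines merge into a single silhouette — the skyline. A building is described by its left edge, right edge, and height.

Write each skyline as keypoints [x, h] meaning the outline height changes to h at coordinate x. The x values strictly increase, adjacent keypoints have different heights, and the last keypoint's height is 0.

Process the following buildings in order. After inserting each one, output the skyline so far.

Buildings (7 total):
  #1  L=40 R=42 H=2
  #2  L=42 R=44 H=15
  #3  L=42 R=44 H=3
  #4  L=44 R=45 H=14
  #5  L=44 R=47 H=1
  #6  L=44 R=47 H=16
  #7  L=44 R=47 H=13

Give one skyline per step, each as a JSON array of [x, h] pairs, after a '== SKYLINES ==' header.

== SKYLINES ==
[[40,2],[42,0]]
[[40,2],[42,15],[44,0]]
[[40,2],[42,15],[44,0]]
[[40,2],[42,15],[44,14],[45,0]]
[[40,2],[42,15],[44,14],[45,1],[47,0]]
[[40,2],[42,15],[44,16],[47,0]]
[[40,2],[42,15],[44,16],[47,0]]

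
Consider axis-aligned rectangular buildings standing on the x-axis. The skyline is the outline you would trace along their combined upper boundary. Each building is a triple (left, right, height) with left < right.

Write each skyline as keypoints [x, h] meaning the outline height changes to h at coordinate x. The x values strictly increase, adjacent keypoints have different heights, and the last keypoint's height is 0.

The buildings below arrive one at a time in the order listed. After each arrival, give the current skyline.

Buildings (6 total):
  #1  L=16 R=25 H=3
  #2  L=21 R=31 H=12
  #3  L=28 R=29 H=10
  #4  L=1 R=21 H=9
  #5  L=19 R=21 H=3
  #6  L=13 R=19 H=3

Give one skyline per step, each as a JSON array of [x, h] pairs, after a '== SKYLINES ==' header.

== SKYLINES ==
[[16,3],[25,0]]
[[16,3],[21,12],[31,0]]
[[16,3],[21,12],[31,0]]
[[1,9],[21,12],[31,0]]
[[1,9],[21,12],[31,0]]
[[1,9],[21,12],[31,0]]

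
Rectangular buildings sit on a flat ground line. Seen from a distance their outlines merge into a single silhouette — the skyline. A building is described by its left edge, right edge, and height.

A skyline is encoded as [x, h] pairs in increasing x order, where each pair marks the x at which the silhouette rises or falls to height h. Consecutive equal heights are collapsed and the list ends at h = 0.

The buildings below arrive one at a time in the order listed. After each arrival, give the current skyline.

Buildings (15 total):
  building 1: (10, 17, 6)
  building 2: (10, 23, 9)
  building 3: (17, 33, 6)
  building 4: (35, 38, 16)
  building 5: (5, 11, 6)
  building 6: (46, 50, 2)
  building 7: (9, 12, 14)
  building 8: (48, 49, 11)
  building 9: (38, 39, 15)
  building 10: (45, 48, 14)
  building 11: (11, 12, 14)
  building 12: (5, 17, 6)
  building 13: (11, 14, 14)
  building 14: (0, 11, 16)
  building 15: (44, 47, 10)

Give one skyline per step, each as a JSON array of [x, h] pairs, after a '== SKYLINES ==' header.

== SKYLINES ==
[[10,6],[17,0]]
[[10,9],[23,0]]
[[10,9],[23,6],[33,0]]
[[10,9],[23,6],[33,0],[35,16],[38,0]]
[[5,6],[10,9],[23,6],[33,0],[35,16],[38,0]]
[[5,6],[10,9],[23,6],[33,0],[35,16],[38,0],[46,2],[50,0]]
[[5,6],[9,14],[12,9],[23,6],[33,0],[35,16],[38,0],[46,2],[50,0]]
[[5,6],[9,14],[12,9],[23,6],[33,0],[35,16],[38,0],[46,2],[48,11],[49,2],[50,0]]
[[5,6],[9,14],[12,9],[23,6],[33,0],[35,16],[38,15],[39,0],[46,2],[48,11],[49,2],[50,0]]
[[5,6],[9,14],[12,9],[23,6],[33,0],[35,16],[38,15],[39,0],[45,14],[48,11],[49,2],[50,0]]
[[5,6],[9,14],[12,9],[23,6],[33,0],[35,16],[38,15],[39,0],[45,14],[48,11],[49,2],[50,0]]
[[5,6],[9,14],[12,9],[23,6],[33,0],[35,16],[38,15],[39,0],[45,14],[48,11],[49,2],[50,0]]
[[5,6],[9,14],[14,9],[23,6],[33,0],[35,16],[38,15],[39,0],[45,14],[48,11],[49,2],[50,0]]
[[0,16],[11,14],[14,9],[23,6],[33,0],[35,16],[38,15],[39,0],[45,14],[48,11],[49,2],[50,0]]
[[0,16],[11,14],[14,9],[23,6],[33,0],[35,16],[38,15],[39,0],[44,10],[45,14],[48,11],[49,2],[50,0]]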